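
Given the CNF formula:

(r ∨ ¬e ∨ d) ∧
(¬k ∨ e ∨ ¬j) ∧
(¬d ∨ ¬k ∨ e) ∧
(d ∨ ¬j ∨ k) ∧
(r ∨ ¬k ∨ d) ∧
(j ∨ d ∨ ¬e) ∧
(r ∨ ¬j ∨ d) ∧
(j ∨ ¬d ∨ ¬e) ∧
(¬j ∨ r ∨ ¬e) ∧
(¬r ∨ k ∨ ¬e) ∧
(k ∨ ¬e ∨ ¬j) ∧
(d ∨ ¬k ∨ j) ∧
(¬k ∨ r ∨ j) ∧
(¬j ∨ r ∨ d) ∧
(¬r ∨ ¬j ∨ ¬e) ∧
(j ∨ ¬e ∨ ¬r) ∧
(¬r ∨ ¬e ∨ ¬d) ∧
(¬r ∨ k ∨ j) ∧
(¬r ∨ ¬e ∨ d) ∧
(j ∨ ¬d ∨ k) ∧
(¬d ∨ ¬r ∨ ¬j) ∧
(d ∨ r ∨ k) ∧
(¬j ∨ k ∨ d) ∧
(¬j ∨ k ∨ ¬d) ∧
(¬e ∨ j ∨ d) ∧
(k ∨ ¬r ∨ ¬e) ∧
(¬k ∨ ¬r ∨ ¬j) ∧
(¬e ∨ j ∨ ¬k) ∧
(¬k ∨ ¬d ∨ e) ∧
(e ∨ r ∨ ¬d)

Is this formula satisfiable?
No

No, the formula is not satisfiable.

No assignment of truth values to the variables can make all 30 clauses true simultaneously.

The formula is UNSAT (unsatisfiable).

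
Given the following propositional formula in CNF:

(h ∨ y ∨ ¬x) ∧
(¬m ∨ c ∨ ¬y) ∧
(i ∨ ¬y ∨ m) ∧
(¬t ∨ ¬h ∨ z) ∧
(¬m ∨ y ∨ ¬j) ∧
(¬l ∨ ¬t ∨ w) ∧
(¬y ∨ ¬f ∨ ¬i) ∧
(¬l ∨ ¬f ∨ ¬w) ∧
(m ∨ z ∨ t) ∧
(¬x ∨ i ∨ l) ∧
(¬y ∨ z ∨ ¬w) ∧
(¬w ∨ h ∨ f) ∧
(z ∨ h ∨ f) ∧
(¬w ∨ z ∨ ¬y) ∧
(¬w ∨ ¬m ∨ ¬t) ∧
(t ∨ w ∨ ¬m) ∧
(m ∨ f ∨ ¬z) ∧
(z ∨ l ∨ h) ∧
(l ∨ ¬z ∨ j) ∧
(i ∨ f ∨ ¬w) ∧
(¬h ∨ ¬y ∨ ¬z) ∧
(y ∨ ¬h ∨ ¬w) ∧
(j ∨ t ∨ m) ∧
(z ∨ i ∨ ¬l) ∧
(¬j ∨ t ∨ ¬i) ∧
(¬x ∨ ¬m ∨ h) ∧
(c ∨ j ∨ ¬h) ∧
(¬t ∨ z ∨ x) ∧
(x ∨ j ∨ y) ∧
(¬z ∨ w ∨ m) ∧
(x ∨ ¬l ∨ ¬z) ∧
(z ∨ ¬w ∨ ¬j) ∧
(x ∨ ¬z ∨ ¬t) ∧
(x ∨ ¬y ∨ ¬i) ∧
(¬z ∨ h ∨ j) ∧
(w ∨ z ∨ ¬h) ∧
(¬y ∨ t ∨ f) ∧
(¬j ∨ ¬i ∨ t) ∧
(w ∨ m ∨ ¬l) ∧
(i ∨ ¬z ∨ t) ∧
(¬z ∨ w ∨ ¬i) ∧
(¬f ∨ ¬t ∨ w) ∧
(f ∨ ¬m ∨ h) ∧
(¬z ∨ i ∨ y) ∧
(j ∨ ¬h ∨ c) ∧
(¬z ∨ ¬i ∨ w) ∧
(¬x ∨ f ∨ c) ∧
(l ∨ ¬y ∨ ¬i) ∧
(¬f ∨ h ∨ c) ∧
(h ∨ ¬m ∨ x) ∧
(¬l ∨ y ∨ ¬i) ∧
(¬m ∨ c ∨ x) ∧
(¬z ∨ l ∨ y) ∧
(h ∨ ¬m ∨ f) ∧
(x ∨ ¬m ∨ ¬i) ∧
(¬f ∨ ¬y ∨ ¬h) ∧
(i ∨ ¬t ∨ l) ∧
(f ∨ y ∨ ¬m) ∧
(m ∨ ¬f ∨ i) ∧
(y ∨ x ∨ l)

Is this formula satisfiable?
No

No, the formula is not satisfiable.

No assignment of truth values to the variables can make all 60 clauses true simultaneously.

The formula is UNSAT (unsatisfiable).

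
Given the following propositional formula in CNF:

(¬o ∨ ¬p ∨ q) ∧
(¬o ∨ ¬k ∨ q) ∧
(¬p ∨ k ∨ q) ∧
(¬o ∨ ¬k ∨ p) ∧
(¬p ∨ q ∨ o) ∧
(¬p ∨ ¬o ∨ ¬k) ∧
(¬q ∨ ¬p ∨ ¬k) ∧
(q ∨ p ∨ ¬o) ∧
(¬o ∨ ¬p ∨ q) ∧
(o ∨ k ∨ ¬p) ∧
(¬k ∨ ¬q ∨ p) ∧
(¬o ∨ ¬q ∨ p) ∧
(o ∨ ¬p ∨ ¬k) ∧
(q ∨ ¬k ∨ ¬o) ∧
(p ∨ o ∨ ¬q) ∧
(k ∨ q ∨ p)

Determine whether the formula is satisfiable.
Yes

Yes, the formula is satisfiable.

One satisfying assignment is: q=True, o=True, k=False, p=True

Verification: With this assignment, all 16 clauses evaluate to true.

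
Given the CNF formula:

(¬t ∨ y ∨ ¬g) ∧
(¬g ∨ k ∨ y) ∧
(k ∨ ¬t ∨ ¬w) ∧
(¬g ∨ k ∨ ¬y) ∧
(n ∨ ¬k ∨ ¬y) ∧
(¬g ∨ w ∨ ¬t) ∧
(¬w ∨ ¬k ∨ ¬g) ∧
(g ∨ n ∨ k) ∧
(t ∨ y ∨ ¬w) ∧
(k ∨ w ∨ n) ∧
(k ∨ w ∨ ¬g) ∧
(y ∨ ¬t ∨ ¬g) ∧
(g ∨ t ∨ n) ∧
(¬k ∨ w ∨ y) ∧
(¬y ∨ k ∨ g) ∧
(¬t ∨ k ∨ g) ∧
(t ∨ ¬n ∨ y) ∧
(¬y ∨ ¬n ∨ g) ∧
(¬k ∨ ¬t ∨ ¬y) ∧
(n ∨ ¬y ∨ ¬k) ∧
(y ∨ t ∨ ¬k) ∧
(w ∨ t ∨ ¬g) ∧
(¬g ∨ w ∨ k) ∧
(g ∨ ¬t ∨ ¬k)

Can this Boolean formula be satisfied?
No

No, the formula is not satisfiable.

No assignment of truth values to the variables can make all 24 clauses true simultaneously.

The formula is UNSAT (unsatisfiable).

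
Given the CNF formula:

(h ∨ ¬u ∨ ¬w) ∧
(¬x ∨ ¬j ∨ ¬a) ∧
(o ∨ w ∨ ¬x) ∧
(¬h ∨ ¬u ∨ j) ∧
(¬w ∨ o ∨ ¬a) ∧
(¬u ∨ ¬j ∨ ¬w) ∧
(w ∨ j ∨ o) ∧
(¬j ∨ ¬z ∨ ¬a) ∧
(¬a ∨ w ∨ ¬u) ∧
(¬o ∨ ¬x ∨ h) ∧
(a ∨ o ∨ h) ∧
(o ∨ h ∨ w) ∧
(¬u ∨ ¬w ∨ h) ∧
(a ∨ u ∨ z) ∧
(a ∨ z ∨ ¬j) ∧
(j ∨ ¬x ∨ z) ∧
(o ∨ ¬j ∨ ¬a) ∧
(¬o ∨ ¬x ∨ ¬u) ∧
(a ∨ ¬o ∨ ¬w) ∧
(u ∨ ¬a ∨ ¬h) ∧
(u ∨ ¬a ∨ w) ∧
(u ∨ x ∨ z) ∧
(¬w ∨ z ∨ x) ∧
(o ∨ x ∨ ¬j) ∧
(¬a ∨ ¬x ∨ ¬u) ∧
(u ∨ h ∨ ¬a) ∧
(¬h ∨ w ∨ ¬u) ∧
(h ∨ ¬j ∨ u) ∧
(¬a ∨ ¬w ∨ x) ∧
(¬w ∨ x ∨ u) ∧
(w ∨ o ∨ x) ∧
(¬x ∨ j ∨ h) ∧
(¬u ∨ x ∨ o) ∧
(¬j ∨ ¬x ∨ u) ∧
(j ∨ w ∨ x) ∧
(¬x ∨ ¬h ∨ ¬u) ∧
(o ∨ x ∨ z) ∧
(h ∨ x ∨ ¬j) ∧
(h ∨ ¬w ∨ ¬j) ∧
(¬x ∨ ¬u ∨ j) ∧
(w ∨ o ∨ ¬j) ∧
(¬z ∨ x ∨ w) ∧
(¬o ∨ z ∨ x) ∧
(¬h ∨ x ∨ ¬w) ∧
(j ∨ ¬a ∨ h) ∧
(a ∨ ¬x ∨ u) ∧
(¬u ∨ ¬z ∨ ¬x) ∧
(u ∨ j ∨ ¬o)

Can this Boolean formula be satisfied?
No

No, the formula is not satisfiable.

No assignment of truth values to the variables can make all 48 clauses true simultaneously.

The formula is UNSAT (unsatisfiable).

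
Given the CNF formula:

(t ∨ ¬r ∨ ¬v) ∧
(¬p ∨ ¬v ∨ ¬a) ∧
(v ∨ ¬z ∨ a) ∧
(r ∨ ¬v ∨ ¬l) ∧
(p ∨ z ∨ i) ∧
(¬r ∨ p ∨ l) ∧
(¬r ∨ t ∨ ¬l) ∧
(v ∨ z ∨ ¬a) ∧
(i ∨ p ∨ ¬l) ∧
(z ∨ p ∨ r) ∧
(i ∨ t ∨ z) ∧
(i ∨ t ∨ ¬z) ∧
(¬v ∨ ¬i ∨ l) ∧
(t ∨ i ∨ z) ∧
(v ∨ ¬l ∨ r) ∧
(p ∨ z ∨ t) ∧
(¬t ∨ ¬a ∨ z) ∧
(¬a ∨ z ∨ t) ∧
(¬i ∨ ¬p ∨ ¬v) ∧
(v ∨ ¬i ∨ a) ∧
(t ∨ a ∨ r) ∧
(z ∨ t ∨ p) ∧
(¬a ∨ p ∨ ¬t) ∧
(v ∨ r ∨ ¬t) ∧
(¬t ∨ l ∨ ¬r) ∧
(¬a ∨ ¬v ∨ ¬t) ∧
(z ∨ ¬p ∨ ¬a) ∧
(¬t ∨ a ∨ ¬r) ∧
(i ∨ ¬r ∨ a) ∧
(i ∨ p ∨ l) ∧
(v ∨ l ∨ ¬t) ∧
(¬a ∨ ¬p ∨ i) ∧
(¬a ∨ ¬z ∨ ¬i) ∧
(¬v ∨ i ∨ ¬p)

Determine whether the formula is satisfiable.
No

No, the formula is not satisfiable.

No assignment of truth values to the variables can make all 34 clauses true simultaneously.

The formula is UNSAT (unsatisfiable).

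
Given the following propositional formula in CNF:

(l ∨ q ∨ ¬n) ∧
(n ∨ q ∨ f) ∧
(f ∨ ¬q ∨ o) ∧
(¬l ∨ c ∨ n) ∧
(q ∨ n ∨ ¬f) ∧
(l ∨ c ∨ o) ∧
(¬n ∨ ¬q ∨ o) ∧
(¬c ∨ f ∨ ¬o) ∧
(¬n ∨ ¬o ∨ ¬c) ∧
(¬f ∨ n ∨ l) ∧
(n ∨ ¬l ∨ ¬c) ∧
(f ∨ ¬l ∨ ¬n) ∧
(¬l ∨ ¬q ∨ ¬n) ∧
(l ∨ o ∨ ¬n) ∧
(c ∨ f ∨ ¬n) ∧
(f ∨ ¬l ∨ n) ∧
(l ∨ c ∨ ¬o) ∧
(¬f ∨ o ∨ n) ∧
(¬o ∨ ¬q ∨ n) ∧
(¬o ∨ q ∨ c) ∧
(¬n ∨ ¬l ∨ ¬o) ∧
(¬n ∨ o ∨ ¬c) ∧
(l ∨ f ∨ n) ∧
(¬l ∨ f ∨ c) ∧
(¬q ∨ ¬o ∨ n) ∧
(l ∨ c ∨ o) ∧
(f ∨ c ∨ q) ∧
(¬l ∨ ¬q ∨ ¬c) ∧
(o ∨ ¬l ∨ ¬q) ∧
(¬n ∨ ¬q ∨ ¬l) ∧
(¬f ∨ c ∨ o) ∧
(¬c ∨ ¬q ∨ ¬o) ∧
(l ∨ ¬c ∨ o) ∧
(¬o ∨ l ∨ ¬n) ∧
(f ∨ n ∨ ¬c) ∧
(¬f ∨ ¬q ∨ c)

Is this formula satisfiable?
No

No, the formula is not satisfiable.

No assignment of truth values to the variables can make all 36 clauses true simultaneously.

The formula is UNSAT (unsatisfiable).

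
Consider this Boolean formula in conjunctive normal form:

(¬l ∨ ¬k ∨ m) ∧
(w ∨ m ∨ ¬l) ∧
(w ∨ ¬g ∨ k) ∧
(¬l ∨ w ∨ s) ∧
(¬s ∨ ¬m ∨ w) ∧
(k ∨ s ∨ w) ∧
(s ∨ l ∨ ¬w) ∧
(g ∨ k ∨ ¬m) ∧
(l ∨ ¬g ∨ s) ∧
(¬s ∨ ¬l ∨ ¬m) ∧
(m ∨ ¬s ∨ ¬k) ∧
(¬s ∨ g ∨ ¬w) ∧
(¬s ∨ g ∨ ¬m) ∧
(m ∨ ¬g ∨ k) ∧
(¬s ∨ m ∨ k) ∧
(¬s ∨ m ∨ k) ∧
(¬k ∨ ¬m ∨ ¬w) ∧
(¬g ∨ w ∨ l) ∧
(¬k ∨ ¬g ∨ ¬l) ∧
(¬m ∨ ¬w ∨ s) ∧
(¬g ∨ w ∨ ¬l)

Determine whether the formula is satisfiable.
Yes

Yes, the formula is satisfiable.

One satisfying assignment is: s=False, m=False, g=False, l=False, k=True, w=False

Verification: With this assignment, all 21 clauses evaluate to true.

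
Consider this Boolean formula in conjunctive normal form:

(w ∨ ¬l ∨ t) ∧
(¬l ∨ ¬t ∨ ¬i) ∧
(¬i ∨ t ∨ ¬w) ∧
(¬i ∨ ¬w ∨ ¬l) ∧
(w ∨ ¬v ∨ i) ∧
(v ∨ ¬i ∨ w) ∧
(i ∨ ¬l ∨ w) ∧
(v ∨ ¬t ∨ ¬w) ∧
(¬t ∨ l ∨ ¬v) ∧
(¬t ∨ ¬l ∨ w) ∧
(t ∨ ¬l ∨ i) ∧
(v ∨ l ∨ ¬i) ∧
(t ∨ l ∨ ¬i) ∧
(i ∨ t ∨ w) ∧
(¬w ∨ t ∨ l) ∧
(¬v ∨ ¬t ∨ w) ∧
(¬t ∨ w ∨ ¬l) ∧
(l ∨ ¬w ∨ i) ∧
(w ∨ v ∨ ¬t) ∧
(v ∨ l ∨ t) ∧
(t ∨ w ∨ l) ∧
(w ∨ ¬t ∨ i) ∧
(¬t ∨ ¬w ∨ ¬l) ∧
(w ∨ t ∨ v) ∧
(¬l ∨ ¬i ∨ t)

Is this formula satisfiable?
No

No, the formula is not satisfiable.

No assignment of truth values to the variables can make all 25 clauses true simultaneously.

The formula is UNSAT (unsatisfiable).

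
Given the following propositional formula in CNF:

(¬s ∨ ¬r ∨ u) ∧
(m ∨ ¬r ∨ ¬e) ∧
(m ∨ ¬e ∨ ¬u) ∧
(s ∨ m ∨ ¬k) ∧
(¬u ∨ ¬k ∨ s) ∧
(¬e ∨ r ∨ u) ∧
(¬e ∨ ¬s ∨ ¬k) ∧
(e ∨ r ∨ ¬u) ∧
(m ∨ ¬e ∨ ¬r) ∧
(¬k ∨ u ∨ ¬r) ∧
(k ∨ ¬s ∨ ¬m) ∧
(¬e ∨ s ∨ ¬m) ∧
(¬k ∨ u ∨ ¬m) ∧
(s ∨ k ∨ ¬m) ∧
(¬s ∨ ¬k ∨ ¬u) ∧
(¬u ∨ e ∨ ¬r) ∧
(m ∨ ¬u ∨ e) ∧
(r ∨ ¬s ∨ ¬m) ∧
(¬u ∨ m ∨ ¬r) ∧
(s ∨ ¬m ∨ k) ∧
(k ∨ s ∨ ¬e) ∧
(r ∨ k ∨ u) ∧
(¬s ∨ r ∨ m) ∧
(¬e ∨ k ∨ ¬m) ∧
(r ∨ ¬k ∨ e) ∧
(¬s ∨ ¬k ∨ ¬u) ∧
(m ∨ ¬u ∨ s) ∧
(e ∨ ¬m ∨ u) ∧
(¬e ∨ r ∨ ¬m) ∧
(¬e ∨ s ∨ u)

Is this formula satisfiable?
Yes

Yes, the formula is satisfiable.

One satisfying assignment is: k=False, m=False, e=False, s=False, u=False, r=True

Verification: With this assignment, all 30 clauses evaluate to true.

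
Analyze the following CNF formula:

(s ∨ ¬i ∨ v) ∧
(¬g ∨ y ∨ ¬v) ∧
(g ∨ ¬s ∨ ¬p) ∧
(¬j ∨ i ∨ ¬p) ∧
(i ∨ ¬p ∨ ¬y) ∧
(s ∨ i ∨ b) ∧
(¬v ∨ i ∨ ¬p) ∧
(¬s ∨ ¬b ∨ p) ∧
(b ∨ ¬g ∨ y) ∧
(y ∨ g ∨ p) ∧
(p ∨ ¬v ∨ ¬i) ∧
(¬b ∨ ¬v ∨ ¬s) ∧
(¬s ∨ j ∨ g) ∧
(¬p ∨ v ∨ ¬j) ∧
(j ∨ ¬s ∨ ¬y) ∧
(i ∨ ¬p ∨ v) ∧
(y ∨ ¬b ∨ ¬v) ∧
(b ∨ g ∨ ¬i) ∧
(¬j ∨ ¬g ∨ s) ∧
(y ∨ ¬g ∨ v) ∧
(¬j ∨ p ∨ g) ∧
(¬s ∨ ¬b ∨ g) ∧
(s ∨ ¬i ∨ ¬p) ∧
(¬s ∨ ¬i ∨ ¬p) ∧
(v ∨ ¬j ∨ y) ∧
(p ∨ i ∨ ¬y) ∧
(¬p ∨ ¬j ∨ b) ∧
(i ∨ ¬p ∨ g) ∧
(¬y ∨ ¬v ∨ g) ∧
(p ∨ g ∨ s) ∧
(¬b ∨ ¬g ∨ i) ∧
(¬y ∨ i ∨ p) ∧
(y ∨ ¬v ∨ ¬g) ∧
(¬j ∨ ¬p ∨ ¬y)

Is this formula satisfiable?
Yes

Yes, the formula is satisfiable.

One satisfying assignment is: y=True, j=True, p=False, v=False, b=False, g=True, s=True, i=True

Verification: With this assignment, all 34 clauses evaluate to true.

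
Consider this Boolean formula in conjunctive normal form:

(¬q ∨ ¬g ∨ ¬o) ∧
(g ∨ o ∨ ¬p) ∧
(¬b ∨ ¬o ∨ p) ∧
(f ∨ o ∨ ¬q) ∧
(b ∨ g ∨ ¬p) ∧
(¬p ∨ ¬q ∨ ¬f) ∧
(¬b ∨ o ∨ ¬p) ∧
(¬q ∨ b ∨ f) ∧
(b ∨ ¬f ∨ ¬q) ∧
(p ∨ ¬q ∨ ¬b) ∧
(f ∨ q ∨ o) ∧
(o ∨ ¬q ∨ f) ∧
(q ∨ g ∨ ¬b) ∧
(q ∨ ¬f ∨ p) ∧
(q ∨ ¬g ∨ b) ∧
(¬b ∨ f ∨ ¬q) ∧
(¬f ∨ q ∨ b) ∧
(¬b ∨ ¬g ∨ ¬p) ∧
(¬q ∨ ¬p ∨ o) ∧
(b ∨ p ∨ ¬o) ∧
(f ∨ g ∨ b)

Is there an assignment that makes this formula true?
No

No, the formula is not satisfiable.

No assignment of truth values to the variables can make all 21 clauses true simultaneously.

The formula is UNSAT (unsatisfiable).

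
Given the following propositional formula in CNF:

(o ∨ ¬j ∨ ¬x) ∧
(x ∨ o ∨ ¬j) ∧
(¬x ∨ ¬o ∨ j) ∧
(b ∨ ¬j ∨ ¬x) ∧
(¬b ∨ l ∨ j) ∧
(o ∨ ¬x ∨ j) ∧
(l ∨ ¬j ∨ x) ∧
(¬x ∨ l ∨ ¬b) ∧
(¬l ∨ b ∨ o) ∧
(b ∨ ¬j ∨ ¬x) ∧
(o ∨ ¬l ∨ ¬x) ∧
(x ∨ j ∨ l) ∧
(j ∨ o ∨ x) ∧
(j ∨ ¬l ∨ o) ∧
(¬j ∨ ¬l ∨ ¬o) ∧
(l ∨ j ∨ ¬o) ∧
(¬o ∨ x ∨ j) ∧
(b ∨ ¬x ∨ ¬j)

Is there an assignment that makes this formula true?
No

No, the formula is not satisfiable.

No assignment of truth values to the variables can make all 18 clauses true simultaneously.

The formula is UNSAT (unsatisfiable).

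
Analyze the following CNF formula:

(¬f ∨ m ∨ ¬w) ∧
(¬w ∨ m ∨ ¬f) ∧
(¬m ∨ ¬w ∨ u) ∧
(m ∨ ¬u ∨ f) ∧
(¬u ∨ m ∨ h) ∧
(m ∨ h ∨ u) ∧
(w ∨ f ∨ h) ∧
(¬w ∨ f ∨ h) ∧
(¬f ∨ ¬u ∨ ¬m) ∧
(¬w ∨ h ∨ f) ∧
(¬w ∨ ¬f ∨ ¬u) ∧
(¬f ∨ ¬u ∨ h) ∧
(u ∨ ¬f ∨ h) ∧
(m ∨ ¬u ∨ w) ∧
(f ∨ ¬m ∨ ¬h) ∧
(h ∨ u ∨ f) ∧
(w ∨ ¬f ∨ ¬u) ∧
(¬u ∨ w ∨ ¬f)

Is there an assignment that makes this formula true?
Yes

Yes, the formula is satisfiable.

One satisfying assignment is: w=False, u=False, f=False, h=True, m=False

Verification: With this assignment, all 18 clauses evaluate to true.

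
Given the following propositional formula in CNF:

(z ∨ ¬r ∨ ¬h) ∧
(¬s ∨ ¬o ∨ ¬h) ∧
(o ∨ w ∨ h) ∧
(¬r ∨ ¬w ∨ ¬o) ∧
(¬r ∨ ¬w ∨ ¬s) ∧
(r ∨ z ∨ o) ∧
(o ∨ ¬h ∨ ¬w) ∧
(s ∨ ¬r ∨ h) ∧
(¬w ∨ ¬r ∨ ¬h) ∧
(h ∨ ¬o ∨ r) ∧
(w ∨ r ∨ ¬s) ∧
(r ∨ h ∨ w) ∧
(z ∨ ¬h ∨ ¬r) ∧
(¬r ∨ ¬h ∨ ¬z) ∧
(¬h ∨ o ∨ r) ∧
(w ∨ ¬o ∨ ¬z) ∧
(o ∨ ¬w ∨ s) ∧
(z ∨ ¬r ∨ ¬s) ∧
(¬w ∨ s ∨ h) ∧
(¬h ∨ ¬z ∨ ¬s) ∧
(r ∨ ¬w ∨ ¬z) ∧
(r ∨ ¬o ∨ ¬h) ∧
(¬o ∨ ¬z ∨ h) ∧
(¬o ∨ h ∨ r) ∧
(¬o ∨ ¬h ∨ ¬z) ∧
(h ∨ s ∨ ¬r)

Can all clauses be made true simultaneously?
No

No, the formula is not satisfiable.

No assignment of truth values to the variables can make all 26 clauses true simultaneously.

The formula is UNSAT (unsatisfiable).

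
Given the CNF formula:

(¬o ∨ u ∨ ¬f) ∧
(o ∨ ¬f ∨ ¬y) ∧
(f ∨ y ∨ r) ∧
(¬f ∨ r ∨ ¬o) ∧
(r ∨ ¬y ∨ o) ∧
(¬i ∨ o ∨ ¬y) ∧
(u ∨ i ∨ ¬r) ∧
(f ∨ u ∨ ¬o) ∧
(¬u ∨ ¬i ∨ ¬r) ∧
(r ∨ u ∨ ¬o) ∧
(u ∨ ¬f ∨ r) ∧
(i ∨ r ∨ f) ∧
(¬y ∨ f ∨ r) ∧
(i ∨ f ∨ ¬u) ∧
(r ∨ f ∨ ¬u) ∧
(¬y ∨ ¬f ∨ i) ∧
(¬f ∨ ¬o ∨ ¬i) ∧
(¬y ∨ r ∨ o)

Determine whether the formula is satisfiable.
Yes

Yes, the formula is satisfiable.

One satisfying assignment is: u=True, y=False, o=False, i=False, f=True, r=False

Verification: With this assignment, all 18 clauses evaluate to true.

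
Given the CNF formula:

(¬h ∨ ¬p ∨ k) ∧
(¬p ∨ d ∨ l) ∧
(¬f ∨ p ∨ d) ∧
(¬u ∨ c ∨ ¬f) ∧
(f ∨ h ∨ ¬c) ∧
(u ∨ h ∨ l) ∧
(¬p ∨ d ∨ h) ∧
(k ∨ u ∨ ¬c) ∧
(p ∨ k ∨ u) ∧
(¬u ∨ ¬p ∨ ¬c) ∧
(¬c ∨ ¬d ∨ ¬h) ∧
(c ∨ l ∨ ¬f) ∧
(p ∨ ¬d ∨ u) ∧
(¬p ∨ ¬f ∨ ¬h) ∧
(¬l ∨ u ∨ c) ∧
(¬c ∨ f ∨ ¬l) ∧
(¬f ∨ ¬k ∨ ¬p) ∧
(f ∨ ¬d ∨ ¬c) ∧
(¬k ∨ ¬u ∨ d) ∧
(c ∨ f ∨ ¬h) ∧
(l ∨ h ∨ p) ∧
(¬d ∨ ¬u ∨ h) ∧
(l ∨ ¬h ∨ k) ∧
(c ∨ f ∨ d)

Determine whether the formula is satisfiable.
Yes

Yes, the formula is satisfiable.

One satisfying assignment is: h=True, f=False, d=False, k=True, p=False, c=True, u=False, l=False

Verification: With this assignment, all 24 clauses evaluate to true.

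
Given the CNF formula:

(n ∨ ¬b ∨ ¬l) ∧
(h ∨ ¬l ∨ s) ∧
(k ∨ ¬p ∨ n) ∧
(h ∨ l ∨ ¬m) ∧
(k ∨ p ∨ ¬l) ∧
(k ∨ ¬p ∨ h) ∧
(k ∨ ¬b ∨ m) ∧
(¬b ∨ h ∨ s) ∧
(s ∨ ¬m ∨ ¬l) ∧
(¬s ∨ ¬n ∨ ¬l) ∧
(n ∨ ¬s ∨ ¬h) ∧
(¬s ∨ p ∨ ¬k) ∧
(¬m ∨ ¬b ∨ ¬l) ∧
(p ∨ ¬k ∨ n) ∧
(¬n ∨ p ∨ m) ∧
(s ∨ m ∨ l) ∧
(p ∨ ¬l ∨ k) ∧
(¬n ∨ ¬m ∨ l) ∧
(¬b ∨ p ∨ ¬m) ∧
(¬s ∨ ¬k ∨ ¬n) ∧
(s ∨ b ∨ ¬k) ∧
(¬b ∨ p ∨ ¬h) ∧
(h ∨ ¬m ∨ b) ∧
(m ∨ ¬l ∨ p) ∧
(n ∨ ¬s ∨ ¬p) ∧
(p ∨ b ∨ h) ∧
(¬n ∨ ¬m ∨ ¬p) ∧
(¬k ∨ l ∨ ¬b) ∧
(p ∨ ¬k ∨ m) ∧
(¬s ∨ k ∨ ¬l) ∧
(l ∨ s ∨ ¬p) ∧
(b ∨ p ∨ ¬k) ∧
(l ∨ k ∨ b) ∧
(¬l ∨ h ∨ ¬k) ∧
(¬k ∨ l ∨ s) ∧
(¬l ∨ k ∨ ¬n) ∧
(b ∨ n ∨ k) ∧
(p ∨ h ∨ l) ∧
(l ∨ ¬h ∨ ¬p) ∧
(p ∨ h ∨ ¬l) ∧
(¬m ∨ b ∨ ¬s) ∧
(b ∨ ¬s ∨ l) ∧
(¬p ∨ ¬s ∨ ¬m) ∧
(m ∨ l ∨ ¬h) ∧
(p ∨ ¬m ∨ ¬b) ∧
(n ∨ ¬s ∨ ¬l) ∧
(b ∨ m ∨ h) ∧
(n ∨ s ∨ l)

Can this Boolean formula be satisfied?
Yes

Yes, the formula is satisfiable.

One satisfying assignment is: l=True, m=False, s=False, h=True, p=True, k=True, n=True, b=True

Verification: With this assignment, all 48 clauses evaluate to true.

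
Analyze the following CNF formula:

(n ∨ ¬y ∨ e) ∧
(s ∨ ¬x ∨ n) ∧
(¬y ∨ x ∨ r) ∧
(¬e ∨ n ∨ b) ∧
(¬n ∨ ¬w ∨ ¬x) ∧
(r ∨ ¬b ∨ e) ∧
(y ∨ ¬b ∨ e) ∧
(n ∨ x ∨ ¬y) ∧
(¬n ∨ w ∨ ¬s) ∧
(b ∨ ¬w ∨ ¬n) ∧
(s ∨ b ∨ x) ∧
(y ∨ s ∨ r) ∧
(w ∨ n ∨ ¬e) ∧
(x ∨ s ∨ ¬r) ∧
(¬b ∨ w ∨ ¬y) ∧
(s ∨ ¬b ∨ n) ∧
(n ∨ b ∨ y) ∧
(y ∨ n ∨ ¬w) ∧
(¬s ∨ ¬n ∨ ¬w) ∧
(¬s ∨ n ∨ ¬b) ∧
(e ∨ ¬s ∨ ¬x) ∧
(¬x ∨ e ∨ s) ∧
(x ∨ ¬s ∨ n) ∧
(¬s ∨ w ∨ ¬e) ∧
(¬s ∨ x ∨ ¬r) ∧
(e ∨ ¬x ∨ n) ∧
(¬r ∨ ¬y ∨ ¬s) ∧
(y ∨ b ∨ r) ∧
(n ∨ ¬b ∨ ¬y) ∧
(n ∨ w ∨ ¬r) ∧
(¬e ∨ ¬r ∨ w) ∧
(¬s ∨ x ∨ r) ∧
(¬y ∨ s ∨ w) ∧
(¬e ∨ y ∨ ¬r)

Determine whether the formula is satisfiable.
No

No, the formula is not satisfiable.

No assignment of truth values to the variables can make all 34 clauses true simultaneously.

The formula is UNSAT (unsatisfiable).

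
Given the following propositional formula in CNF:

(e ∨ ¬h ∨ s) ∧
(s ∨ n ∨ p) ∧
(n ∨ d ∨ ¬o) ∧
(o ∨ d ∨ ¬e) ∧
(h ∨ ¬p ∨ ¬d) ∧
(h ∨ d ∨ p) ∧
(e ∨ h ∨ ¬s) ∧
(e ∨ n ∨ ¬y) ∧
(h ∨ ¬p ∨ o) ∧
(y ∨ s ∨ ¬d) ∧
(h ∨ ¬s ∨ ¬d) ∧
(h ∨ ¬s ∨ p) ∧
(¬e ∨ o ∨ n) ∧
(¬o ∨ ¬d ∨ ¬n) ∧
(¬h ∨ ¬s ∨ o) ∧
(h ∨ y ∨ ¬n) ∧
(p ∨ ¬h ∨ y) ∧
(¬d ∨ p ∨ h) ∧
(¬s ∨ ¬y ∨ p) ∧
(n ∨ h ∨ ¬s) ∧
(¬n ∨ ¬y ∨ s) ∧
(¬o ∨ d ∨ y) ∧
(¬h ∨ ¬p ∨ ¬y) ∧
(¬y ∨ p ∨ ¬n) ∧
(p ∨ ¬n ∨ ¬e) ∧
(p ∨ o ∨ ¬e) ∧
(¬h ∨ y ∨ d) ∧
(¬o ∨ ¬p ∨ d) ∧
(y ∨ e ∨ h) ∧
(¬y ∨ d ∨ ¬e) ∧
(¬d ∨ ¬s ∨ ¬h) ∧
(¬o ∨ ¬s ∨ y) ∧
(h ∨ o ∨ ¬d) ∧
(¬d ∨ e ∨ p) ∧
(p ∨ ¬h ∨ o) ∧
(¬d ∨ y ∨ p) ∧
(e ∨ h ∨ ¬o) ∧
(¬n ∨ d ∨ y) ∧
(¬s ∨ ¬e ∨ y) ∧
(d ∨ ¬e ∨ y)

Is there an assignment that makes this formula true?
No

No, the formula is not satisfiable.

No assignment of truth values to the variables can make all 40 clauses true simultaneously.

The formula is UNSAT (unsatisfiable).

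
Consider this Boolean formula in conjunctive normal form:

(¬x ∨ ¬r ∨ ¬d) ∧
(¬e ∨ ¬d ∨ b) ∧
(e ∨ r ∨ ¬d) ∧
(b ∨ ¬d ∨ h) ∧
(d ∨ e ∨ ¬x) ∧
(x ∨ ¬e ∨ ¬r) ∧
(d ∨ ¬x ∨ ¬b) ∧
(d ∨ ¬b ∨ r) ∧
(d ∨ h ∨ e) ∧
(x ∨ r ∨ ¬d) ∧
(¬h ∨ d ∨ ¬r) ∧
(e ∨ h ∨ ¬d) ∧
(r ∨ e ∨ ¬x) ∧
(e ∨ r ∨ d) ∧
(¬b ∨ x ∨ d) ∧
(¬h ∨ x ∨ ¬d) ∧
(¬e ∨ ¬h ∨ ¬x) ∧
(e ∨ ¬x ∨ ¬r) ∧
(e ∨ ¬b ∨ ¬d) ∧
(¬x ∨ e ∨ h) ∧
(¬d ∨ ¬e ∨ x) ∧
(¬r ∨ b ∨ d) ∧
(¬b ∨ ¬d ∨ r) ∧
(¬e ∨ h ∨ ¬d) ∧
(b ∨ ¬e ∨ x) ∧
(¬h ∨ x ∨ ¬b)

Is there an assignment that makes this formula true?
Yes

Yes, the formula is satisfiable.

One satisfying assignment is: d=False, b=False, e=True, x=True, r=False, h=False

Verification: With this assignment, all 26 clauses evaluate to true.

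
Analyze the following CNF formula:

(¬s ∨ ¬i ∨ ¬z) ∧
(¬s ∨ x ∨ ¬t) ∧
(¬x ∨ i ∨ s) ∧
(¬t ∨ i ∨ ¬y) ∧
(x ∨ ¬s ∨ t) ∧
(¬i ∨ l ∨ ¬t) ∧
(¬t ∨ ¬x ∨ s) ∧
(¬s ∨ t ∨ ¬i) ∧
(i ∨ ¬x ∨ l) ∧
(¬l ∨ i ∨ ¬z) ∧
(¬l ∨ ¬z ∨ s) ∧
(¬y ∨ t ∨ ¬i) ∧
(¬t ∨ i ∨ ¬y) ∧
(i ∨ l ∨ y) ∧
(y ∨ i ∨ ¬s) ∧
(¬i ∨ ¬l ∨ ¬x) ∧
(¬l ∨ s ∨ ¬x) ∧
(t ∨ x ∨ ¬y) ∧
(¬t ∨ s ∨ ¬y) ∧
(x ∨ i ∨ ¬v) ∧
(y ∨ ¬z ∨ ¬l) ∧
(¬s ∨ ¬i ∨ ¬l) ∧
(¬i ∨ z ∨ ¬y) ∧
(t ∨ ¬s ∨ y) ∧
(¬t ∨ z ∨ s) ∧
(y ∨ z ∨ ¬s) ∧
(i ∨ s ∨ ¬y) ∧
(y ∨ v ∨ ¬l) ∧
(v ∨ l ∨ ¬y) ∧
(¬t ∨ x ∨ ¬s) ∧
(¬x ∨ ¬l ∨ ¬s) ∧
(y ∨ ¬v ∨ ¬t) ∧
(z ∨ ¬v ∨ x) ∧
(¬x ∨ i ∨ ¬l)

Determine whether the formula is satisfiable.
Yes

Yes, the formula is satisfiable.

One satisfying assignment is: l=False, z=False, t=False, v=False, s=False, i=True, x=False, y=False

Verification: With this assignment, all 34 clauses evaluate to true.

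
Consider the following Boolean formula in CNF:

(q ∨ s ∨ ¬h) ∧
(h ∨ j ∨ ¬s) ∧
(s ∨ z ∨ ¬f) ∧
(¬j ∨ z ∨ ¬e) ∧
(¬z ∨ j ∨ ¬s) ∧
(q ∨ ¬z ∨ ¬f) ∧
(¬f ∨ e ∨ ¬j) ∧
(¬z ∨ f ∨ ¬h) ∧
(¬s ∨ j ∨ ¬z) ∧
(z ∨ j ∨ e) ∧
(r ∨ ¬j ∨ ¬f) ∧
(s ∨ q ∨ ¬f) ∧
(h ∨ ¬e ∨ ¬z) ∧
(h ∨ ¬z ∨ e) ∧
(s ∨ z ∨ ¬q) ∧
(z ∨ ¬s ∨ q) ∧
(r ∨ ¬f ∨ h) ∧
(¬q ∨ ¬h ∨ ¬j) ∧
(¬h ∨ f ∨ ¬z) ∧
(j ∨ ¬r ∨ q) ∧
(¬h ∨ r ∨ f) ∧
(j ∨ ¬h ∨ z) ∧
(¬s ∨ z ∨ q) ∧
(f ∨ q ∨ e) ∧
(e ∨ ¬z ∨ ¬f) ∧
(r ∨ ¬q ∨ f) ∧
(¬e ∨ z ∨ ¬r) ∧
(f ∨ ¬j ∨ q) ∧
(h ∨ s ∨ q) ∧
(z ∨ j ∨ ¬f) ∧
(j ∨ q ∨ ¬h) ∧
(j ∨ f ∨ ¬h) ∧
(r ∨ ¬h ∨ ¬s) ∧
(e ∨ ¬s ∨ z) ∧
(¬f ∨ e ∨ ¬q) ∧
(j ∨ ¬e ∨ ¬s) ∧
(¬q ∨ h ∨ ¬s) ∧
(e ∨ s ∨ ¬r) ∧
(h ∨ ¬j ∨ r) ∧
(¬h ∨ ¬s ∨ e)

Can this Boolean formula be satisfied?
Yes

Yes, the formula is satisfiable.

One satisfying assignment is: z=True, s=False, j=False, f=True, r=False, e=True, h=True, q=True

Verification: With this assignment, all 40 clauses evaluate to true.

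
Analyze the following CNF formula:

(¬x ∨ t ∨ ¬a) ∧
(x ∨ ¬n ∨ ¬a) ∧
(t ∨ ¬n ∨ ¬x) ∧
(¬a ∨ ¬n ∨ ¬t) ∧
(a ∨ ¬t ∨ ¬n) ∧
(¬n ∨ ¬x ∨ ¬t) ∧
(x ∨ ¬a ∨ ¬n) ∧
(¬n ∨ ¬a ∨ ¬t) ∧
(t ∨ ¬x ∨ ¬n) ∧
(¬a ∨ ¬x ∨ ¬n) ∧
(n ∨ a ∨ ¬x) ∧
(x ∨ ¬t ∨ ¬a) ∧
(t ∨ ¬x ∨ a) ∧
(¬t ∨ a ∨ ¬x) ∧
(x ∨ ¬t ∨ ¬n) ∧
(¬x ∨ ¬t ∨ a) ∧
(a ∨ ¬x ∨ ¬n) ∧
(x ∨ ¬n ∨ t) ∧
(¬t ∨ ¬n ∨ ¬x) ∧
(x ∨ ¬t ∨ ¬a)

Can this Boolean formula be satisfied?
Yes

Yes, the formula is satisfiable.

One satisfying assignment is: t=False, x=False, a=False, n=False

Verification: With this assignment, all 20 clauses evaluate to true.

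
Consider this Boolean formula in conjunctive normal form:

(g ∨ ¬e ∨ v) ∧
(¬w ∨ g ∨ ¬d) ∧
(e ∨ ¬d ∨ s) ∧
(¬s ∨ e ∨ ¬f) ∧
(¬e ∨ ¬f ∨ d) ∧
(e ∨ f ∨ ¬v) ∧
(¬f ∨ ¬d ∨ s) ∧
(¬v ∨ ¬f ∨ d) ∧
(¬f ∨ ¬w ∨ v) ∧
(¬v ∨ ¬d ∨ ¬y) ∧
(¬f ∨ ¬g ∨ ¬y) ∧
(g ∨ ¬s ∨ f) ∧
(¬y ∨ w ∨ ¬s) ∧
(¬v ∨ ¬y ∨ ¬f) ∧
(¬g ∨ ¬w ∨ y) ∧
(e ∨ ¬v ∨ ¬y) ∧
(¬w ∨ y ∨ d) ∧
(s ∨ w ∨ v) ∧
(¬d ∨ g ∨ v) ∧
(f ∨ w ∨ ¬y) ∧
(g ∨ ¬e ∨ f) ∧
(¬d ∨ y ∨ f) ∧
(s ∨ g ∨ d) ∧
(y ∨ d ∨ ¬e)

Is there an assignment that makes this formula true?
Yes

Yes, the formula is satisfiable.

One satisfying assignment is: f=False, g=True, s=False, v=True, e=True, y=True, w=True, d=False

Verification: With this assignment, all 24 clauses evaluate to true.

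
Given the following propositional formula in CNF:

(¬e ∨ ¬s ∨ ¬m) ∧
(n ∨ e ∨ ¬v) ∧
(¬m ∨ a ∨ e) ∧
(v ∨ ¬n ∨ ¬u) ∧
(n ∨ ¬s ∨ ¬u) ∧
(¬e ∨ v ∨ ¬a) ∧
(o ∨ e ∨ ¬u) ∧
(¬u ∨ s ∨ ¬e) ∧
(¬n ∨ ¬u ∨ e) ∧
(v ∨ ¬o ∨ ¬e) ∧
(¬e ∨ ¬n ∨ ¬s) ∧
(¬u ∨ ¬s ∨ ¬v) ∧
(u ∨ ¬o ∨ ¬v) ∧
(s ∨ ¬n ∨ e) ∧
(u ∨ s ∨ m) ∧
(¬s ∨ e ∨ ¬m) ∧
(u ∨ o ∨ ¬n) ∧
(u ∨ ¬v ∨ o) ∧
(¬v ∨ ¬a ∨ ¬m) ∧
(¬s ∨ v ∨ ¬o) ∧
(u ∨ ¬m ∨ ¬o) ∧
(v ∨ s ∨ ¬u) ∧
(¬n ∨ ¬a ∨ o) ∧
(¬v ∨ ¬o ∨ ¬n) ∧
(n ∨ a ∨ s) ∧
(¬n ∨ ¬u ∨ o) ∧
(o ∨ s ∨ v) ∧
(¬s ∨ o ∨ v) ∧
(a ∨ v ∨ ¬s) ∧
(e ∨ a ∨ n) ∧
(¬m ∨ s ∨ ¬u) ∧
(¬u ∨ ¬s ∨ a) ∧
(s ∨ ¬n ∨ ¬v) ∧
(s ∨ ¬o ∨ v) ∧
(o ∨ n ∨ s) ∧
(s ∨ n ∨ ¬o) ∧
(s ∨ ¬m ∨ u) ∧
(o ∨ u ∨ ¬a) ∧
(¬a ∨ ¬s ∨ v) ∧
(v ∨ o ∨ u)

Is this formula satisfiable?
No

No, the formula is not satisfiable.

No assignment of truth values to the variables can make all 40 clauses true simultaneously.

The formula is UNSAT (unsatisfiable).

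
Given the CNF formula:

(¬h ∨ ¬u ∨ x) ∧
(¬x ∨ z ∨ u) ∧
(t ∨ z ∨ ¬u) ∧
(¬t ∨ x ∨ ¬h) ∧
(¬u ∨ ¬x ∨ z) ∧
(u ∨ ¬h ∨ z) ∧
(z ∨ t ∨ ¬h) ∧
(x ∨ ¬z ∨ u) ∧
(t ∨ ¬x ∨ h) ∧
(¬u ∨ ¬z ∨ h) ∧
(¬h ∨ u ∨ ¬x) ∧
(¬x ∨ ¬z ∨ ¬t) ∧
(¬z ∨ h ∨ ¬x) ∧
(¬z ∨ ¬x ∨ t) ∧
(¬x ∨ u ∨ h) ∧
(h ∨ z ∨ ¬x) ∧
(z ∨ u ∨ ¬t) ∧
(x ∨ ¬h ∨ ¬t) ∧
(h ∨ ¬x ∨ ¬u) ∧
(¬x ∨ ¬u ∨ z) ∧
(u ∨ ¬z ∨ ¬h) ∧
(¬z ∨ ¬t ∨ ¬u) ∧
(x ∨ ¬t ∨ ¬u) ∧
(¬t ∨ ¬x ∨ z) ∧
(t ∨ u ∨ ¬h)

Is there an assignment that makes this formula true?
Yes

Yes, the formula is satisfiable.

One satisfying assignment is: t=False, z=False, u=False, h=False, x=False

Verification: With this assignment, all 25 clauses evaluate to true.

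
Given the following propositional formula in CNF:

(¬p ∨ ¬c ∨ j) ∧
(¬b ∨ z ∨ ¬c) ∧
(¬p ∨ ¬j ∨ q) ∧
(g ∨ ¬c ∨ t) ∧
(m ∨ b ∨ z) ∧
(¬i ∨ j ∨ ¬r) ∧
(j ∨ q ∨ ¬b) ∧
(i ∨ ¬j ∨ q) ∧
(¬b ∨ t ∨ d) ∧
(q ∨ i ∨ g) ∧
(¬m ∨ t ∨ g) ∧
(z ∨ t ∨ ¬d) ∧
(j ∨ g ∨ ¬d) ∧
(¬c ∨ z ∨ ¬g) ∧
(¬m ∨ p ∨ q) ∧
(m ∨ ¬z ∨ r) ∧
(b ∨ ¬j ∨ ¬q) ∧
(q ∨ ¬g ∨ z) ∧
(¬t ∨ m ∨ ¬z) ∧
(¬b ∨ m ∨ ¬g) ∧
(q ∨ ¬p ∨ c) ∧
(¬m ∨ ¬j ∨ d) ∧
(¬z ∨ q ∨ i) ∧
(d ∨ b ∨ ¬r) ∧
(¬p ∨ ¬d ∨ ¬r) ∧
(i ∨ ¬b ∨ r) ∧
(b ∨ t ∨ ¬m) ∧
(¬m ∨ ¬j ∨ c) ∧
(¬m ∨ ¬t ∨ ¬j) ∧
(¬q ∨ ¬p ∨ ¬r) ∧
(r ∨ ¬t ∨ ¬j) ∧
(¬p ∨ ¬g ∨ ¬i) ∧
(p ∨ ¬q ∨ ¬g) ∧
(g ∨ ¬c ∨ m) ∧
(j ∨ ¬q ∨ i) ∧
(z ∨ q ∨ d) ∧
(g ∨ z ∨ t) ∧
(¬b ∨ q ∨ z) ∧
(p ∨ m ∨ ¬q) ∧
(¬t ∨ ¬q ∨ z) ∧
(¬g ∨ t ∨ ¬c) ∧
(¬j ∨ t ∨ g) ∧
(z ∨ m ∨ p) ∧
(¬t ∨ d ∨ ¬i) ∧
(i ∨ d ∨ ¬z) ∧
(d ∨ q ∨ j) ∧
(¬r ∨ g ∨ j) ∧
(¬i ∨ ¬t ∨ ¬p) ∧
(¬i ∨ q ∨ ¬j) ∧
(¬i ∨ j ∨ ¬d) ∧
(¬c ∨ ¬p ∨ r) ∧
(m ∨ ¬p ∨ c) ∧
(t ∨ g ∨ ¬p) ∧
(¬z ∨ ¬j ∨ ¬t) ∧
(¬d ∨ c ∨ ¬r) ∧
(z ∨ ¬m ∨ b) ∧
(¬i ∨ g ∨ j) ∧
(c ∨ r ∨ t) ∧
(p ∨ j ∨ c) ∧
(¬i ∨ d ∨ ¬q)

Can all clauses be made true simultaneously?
No

No, the formula is not satisfiable.

No assignment of truth values to the variables can make all 60 clauses true simultaneously.

The formula is UNSAT (unsatisfiable).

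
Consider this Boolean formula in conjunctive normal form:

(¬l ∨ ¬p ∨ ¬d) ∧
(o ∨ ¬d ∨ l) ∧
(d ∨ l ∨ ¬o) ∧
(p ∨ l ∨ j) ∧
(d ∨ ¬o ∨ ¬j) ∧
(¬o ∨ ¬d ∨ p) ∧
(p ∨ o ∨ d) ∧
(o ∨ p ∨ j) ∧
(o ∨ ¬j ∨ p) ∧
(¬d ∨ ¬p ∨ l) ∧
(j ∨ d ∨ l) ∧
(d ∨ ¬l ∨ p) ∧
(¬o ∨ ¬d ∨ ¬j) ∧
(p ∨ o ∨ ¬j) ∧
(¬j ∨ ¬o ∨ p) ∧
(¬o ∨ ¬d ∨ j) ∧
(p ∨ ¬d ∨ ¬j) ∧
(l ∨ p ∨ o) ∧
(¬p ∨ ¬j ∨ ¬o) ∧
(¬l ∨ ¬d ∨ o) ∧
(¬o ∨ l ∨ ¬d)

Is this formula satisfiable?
Yes

Yes, the formula is satisfiable.

One satisfying assignment is: d=False, o=False, p=True, l=False, j=True

Verification: With this assignment, all 21 clauses evaluate to true.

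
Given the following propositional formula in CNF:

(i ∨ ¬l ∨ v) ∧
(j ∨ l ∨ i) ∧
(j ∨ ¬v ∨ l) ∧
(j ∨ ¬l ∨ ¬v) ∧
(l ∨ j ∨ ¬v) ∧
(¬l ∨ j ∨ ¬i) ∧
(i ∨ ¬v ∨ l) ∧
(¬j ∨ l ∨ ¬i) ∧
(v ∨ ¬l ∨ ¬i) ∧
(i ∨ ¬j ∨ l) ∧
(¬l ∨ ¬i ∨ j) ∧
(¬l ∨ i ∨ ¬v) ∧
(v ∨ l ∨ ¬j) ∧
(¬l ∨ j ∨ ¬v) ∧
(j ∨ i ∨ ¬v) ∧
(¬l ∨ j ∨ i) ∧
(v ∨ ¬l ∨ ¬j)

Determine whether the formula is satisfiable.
Yes

Yes, the formula is satisfiable.

One satisfying assignment is: i=True, j=False, l=False, v=False

Verification: With this assignment, all 17 clauses evaluate to true.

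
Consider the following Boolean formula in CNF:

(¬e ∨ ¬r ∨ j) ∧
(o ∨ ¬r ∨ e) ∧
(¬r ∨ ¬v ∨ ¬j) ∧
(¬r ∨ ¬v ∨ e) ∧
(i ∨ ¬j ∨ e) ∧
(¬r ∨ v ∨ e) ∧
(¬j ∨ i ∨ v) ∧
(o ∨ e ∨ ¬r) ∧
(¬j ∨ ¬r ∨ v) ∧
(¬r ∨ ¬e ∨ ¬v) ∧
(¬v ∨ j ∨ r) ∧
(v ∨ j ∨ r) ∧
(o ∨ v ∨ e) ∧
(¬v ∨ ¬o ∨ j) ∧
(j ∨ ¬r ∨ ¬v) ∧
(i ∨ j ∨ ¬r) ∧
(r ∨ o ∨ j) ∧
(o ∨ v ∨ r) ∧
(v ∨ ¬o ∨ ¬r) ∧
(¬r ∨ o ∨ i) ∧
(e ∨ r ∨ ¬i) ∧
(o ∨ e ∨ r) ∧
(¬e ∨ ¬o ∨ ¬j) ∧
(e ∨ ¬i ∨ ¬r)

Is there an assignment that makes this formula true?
Yes

Yes, the formula is satisfiable.

One satisfying assignment is: o=False, r=False, i=False, v=True, e=True, j=True

Verification: With this assignment, all 24 clauses evaluate to true.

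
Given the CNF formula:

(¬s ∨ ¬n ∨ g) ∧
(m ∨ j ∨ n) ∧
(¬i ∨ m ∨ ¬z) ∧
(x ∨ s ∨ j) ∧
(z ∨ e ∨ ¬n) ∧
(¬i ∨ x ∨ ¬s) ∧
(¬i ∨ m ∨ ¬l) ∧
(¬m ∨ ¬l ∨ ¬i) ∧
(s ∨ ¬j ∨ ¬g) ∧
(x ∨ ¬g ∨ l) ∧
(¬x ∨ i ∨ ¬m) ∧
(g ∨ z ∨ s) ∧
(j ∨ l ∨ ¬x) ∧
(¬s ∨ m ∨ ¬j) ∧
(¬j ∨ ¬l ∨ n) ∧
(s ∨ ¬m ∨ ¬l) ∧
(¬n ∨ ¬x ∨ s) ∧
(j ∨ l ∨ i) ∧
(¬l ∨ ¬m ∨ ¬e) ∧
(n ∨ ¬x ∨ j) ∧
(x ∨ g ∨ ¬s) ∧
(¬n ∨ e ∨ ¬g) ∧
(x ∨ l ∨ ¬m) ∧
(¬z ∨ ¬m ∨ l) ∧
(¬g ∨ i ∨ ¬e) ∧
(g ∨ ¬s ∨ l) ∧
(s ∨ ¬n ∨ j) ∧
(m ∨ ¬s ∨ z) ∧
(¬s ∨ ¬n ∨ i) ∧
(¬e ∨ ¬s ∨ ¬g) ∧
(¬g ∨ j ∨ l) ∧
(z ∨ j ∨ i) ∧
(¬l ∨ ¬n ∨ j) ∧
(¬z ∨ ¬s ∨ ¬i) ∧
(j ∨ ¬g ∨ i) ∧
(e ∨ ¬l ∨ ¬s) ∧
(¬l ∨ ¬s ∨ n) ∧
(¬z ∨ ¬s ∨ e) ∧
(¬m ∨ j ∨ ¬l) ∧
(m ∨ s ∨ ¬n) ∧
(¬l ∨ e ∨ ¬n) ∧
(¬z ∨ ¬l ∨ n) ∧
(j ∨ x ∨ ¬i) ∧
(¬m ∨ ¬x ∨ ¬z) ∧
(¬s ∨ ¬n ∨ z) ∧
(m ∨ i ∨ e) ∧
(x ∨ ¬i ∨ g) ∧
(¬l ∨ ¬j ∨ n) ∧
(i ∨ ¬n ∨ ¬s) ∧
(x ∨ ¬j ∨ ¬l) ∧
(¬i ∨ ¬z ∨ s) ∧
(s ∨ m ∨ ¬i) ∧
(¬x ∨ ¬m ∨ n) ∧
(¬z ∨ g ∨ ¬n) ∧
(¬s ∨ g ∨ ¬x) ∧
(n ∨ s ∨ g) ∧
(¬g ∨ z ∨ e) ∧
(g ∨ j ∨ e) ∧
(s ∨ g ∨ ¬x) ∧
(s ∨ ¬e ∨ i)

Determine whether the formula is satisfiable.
No

No, the formula is not satisfiable.

No assignment of truth values to the variables can make all 60 clauses true simultaneously.

The formula is UNSAT (unsatisfiable).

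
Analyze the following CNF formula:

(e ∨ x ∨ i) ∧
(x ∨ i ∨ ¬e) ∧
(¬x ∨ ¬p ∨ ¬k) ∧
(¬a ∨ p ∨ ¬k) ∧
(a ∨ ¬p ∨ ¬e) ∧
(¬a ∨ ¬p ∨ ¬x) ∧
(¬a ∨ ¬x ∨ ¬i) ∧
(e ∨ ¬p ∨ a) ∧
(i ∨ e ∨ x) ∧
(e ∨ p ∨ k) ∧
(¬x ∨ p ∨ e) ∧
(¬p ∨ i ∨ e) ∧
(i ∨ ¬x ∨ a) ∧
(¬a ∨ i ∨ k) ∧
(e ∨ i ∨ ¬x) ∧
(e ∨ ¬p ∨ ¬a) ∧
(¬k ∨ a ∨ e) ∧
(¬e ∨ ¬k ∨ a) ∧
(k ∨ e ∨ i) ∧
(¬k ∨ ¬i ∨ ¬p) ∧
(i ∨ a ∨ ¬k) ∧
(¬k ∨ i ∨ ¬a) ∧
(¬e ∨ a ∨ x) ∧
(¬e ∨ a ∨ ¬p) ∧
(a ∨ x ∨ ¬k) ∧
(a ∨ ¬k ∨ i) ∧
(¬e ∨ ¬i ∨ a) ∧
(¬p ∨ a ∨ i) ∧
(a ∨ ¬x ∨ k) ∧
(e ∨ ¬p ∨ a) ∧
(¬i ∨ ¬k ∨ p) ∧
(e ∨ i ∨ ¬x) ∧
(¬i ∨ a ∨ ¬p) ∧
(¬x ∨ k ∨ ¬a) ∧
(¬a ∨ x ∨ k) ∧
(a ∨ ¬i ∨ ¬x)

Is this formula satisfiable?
No

No, the formula is not satisfiable.

No assignment of truth values to the variables can make all 36 clauses true simultaneously.

The formula is UNSAT (unsatisfiable).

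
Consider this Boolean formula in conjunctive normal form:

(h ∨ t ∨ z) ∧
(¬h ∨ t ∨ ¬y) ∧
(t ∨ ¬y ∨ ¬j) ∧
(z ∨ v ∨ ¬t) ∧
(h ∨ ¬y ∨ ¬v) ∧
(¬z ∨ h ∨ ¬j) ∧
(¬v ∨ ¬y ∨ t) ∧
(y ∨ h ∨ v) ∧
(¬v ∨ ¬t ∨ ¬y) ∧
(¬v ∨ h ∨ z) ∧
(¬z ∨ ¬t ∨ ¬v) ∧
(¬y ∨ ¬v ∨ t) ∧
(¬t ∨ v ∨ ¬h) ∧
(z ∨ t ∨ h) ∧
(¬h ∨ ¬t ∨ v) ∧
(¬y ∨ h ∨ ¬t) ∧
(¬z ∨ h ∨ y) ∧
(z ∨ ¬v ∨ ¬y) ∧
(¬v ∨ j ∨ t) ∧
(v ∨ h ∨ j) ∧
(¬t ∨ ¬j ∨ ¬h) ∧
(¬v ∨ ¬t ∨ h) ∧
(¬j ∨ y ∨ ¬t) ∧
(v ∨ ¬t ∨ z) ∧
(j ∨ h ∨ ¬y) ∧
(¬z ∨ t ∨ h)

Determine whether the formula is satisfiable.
Yes

Yes, the formula is satisfiable.

One satisfying assignment is: j=False, h=True, t=False, z=False, y=False, v=False

Verification: With this assignment, all 26 clauses evaluate to true.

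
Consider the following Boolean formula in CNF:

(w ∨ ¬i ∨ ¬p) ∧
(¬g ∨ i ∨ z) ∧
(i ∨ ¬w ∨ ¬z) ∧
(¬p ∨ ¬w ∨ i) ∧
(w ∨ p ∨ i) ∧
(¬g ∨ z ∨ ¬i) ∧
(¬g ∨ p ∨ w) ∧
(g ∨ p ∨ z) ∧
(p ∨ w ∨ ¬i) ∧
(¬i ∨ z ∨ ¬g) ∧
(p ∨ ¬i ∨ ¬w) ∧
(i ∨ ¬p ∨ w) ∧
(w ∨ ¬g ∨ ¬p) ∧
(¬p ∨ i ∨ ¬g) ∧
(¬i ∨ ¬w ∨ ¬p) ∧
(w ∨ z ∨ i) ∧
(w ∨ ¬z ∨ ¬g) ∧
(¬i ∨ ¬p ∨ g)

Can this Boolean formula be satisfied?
No

No, the formula is not satisfiable.

No assignment of truth values to the variables can make all 18 clauses true simultaneously.

The formula is UNSAT (unsatisfiable).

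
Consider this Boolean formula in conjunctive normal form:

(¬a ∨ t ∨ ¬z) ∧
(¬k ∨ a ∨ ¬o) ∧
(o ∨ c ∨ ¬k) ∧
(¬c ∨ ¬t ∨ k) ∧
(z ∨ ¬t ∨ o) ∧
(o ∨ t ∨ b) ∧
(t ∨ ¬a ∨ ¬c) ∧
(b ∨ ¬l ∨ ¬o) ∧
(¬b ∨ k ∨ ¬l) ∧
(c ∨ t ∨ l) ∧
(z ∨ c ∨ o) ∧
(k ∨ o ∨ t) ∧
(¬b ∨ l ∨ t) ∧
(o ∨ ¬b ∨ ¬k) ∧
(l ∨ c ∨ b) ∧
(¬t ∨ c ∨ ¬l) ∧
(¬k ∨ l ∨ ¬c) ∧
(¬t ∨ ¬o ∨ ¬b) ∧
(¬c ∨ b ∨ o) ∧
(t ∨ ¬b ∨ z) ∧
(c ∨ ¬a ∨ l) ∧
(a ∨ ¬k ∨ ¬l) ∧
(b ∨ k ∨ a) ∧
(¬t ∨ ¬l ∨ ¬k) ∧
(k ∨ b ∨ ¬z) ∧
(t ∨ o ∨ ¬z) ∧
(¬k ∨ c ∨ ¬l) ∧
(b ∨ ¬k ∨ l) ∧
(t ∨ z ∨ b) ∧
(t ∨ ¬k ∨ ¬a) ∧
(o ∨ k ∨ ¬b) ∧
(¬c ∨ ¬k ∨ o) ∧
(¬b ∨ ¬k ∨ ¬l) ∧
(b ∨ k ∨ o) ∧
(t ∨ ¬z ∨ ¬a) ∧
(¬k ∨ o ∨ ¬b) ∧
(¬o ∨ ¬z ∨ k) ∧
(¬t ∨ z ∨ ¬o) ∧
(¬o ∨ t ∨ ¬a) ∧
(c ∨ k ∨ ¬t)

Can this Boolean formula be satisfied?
No

No, the formula is not satisfiable.

No assignment of truth values to the variables can make all 40 clauses true simultaneously.

The formula is UNSAT (unsatisfiable).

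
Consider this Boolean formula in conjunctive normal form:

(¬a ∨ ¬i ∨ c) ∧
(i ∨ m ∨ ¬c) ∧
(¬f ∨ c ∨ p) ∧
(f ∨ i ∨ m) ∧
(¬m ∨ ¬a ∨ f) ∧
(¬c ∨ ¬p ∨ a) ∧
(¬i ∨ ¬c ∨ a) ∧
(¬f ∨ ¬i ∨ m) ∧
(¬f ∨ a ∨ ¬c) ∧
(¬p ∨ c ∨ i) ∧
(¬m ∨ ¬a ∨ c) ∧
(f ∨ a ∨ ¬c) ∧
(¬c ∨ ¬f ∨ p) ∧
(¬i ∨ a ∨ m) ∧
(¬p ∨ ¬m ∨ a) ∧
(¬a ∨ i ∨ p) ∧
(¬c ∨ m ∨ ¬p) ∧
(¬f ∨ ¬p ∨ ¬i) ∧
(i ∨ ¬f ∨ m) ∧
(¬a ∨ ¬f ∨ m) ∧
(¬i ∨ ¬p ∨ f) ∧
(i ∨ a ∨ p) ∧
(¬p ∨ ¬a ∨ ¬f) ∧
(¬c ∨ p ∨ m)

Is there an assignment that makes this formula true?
Yes

Yes, the formula is satisfiable.

One satisfying assignment is: i=True, c=False, f=False, m=True, p=False, a=False

Verification: With this assignment, all 24 clauses evaluate to true.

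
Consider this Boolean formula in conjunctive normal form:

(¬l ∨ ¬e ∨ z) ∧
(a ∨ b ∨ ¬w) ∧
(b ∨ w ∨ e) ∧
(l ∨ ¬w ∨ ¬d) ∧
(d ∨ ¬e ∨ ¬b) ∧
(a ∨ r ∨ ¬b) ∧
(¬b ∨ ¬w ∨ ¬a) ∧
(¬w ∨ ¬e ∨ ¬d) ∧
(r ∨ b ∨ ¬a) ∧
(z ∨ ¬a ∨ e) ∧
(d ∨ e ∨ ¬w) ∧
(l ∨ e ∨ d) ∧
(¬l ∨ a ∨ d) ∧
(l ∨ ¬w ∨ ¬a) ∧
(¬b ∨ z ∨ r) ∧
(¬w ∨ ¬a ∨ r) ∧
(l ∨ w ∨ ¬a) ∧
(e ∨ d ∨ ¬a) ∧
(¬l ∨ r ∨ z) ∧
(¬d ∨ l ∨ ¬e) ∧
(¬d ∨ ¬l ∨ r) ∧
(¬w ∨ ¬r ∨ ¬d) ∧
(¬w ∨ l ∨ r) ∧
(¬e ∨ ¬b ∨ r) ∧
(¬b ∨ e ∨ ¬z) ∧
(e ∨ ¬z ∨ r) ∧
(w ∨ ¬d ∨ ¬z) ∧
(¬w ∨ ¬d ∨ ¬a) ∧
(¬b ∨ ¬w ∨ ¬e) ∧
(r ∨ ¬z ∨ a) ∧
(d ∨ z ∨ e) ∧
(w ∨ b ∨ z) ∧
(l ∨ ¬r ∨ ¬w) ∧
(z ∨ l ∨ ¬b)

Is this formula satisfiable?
Yes

Yes, the formula is satisfiable.

One satisfying assignment is: z=False, l=True, w=False, e=False, a=False, b=True, d=True, r=True

Verification: With this assignment, all 34 clauses evaluate to true.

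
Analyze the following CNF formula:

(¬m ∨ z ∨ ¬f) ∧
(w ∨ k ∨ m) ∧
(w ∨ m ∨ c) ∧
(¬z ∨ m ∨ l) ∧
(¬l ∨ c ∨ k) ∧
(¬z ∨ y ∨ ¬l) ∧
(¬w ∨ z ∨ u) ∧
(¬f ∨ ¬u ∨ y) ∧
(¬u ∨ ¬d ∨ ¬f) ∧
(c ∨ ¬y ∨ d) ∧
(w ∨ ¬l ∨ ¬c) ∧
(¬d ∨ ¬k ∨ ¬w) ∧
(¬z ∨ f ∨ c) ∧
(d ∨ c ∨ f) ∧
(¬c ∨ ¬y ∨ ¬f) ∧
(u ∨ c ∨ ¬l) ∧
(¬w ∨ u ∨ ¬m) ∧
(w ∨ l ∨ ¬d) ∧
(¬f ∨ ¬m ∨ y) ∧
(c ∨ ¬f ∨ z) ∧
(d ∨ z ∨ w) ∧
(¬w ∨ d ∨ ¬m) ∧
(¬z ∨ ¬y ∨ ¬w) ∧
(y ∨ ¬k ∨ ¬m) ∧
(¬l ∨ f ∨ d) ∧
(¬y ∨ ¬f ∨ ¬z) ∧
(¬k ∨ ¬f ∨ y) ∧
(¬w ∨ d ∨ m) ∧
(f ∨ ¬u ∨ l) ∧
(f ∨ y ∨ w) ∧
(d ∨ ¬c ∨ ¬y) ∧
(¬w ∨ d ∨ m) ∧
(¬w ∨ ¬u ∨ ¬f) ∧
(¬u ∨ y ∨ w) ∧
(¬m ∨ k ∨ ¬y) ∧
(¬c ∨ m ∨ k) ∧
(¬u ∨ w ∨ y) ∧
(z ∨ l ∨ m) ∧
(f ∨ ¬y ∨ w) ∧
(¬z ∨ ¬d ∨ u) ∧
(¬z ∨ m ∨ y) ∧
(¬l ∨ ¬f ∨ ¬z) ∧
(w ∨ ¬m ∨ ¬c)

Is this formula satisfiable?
Yes

Yes, the formula is satisfiable.

One satisfying assignment is: l=True, c=True, m=True, u=True, w=True, f=False, d=True, k=False, y=False, z=False

Verification: With this assignment, all 43 clauses evaluate to true.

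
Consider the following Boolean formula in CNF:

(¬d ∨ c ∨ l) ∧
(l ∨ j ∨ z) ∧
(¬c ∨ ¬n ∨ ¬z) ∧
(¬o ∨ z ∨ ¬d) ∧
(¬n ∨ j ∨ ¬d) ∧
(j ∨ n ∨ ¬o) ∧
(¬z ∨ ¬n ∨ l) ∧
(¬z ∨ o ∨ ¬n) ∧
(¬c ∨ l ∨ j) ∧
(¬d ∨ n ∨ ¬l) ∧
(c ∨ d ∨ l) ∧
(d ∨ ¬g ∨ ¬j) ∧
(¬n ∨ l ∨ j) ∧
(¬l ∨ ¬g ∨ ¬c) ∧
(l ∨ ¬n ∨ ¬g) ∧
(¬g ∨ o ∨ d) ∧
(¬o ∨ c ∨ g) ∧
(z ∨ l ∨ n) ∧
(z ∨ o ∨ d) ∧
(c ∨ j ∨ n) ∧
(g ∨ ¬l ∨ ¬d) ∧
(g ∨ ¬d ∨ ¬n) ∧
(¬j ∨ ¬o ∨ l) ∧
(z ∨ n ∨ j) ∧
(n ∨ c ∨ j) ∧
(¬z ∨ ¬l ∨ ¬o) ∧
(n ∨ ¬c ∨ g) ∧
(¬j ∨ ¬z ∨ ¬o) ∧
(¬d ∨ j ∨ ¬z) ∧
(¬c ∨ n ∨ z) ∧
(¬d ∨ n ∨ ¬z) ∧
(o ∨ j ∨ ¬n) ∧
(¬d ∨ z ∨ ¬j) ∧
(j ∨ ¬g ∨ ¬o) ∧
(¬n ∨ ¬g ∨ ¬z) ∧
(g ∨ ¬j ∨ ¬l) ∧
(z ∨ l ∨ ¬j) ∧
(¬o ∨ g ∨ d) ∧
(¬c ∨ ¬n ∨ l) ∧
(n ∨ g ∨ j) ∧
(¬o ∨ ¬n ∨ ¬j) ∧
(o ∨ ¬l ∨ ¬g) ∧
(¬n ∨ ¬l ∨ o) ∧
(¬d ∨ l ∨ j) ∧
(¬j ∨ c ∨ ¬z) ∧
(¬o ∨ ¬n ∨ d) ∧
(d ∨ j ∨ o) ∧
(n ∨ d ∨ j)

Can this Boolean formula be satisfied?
No

No, the formula is not satisfiable.

No assignment of truth values to the variables can make all 48 clauses true simultaneously.

The formula is UNSAT (unsatisfiable).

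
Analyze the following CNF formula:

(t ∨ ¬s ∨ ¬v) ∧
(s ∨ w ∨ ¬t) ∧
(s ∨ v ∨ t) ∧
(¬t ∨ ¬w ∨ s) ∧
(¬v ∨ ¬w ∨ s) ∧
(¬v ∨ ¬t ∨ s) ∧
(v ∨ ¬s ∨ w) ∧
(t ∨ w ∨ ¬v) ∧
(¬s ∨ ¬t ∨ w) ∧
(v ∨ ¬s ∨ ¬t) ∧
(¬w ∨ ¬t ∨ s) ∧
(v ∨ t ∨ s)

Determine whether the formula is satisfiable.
Yes

Yes, the formula is satisfiable.

One satisfying assignment is: t=False, v=False, s=True, w=True

Verification: With this assignment, all 12 clauses evaluate to true.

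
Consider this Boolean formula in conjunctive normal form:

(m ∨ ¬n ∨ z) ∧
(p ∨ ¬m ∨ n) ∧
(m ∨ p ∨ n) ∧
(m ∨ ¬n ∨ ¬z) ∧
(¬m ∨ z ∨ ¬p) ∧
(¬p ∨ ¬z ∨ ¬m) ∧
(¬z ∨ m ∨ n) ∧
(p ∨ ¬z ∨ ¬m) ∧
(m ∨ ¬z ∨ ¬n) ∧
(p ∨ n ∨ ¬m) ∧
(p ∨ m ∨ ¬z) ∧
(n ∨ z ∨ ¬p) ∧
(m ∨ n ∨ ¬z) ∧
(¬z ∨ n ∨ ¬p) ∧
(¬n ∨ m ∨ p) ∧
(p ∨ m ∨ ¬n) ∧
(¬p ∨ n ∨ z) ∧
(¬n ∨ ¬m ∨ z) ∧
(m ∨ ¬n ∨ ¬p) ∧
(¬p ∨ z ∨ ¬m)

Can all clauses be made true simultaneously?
No

No, the formula is not satisfiable.

No assignment of truth values to the variables can make all 20 clauses true simultaneously.

The formula is UNSAT (unsatisfiable).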